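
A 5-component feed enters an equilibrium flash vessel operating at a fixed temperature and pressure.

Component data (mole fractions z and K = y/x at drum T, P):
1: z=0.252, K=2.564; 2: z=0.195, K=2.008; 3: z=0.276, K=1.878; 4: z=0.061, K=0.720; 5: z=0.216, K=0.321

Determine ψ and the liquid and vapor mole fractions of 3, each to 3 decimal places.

Rachford–Rice: g(ψ) = Σ zᵢ(Kᵢ−1)/(1+ψ(Kᵢ−1)) = 0.
g(0) = ΣzᵢKᵢ − 1 = 0.669 and g(1) = 1 − Σzᵢ/Kᵢ = -0.100, so a root lies in (0, 1).
Newton–Raphson from ψ = 0.62:
  ψ = 0.620: g = 0.2040, g' = -0.627 → ψ = 0.945
  ψ = 0.945: g = -0.0406, g' = -1.001 → ψ = 0.905
  ψ = 0.905: g = -0.0021, g' = -0.904 → ψ = 0.902
Converged at ψ = 0.902.
Compositions from xᵢ = zᵢ/(1+ψ(Kᵢ−1)), yᵢ = Kᵢxᵢ:
  1: x = 0.105, y = 0.268
  2: x = 0.102, y = 0.205
  3: x = 0.154, y = 0.289
  4: x = 0.082, y = 0.059
  5: x = 0.558, y = 0.179

ψ = 0.902, x_3 = 0.154, y_3 = 0.289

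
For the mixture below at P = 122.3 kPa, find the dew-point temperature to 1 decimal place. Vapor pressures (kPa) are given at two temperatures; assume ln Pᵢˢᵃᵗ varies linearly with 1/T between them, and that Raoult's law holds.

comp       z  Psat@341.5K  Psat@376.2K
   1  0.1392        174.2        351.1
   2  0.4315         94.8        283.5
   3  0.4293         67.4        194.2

Dew-point temperature: Σzᵢ·P/Pᵢˢᵃᵗ(T) = 1. Interpolate ln Pᵢˢᵃᵗ = aᵢ + bᵢ/T.
  T = 341.5 K: ΣzᵢP/Pᵢˢᵃᵗ = 1.4334
  T = 376.2 K: ΣzᵢP/Pᵢˢᵃᵗ = 0.5050
  T = 358.9 K: ΣzᵢP/Pᵢˢᵃᵗ = 0.8273
  T = 350.2 K: ΣzᵢP/Pᵢˢᵃᵗ = 1.0812
  T = 354.5 K: ΣzᵢP/Pᵢˢᵃᵗ = 0.9455
  T = 352.4 K: ΣzᵢP/Pᵢˢᵃᵗ = 1.0091
Interpolating between 352.4 K and 354.5 K gives T ≈ 352.7 K.

T = 352.7 K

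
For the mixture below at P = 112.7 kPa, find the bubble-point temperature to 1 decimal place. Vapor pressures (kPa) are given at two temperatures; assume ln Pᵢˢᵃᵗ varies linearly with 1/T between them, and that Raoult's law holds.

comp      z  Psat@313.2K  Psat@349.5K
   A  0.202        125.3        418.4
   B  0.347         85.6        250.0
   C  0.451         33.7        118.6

T = 327.0 K

Bubble-point temperature: ΣzᵢPᵢˢᵃᵗ(T) = P. Interpolate ln Pᵢˢᵃᵗ = aᵢ + bᵢ/T.
  T = 313.2 K: ΣzᵢPᵢˢᵃᵗ = 70.21 kPa
  T = 349.5 K: ΣzᵢPᵢˢᵃᵗ = 224.76 kPa
  T = 331.4 K: ΣzᵢPᵢˢᵃᵗ = 129.80 kPa
  T = 322.3 K: ΣzᵢPᵢˢᵃᵗ = 96.28 kPa
  T = 326.9 K: ΣzᵢPᵢˢᵃᵗ = 112.20 kPa
  T = 329.1 K: ΣzᵢPᵢˢᵃᵗ = 120.54 kPa
Interpolating between 326.9 K and 329.1 K gives T ≈ 327.0 K.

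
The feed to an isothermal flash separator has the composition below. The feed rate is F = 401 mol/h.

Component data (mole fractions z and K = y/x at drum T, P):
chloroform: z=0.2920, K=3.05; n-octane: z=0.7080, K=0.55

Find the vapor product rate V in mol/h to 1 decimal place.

V = 121.7 mol/h

Let ψ = V/F and solve Σ zᵢ(Kᵢ−1)/(1+ψ(Kᵢ−1)) = 0.
Check two-phase: ΣzᵢKᵢ = 1.2800 > 1 and Σzᵢ/Kᵢ = 1.3830 > 1, so g(0) = 0.2800 > 0 and g(1) = -0.3830 < 0.
Newton–Raphson from ψ = 0.48:
  ψ = 0.4800: g = -0.10466, g' = -0.5450 → ψ = 0.2880
  ψ = 0.2880: g = 0.01037, g' = -0.6744 → ψ = 0.3033
  ψ = 0.3033: g = 0.00012, g' = -0.6588 → ψ = 0.3035
Converged at ψ = 0.3035.
Then V = ψ·F = 0.3035·401 = 121.7 mol/h and L = F − V = 279.3 mol/h.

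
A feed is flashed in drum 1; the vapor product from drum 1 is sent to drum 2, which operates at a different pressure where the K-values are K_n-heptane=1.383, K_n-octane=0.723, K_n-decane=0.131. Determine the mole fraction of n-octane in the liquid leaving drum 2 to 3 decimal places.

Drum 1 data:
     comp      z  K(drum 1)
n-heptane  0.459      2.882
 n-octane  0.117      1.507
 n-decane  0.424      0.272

x_n-octane (drum 2) = 0.150

Drum 1:
Let ψ₁ = V/F and solve Σ zᵢ(Kᵢ−1)/(1+ψ₁(Kᵢ−1)) = 0.
Check two-phase: ΣzᵢKᵢ = 1.614 > 1 and Σzᵢ/Kᵢ = 1.796 > 1, so g(0) = 0.614 > 0 and g(1) = -0.796 < 0.
Newton–Raphson from ψ₁ = 0.5:
  ψ₁ = 0.500: g = 0.0070, g' = -1.006 → ψ₁ = 0.507
Converged at ψ₁ = 0.507.
Drum-1 compositions:
  n-heptane: x = 0.235, y = 0.677
  n-octane: x = 0.093, y = 0.140
  n-decane: x = 0.672, y = 0.183
Drum-2 feed = drum-1 vapor: z₂ = (0.6769, 0.1403, 0.1828).
Drum 2:
Iterate (Newton) starting at ψ₂ = 0.46:
  ψ₂ = 0.460: g = -0.0887, g' = -0.469 → ψ₂ = 0.271
  ψ₂ = 0.271: g = -0.0148, g' = -0.330 → ψ₂ = 0.226
  ψ₂ = 0.226: g = -0.0005, g' = -0.310 → ψ₂ = 0.224
Converged at ψ₂ = 0.224.
  n-heptane: x = 0.623, y = 0.862
  n-octane: x = 0.150, y = 0.108
  n-decane: x = 0.227, y = 0.030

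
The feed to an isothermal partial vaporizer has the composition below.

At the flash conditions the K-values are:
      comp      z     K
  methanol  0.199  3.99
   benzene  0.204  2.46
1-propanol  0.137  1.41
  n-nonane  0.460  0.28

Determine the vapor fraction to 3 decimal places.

ψ = 0.441

Rachford–Rice: g(ψ) = Σ zᵢ(Kᵢ−1)/(1+ψ(Kᵢ−1)) = 0.
g(0) = ΣzᵢKᵢ − 1 = 0.618 and g(1) = 1 − Σzᵢ/Kᵢ = -0.873, so a root lies in (0, 1).
Iterate (Newton) starting at ψ = 0.5:
  ψ = 0.500: g = -0.0602, g' = -1.029 → ψ = 0.441
Converged at ψ = 0.441.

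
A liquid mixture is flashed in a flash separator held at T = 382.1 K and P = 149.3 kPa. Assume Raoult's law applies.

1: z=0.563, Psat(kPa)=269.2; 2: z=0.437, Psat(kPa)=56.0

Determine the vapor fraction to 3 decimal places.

ψ = 0.357

Raoult's law: Kᵢ = Pᵢˢᵃᵗ/P = Pᵢˢᵃᵗ/149.3.
  K_1 = 269.2/149.3 = 1.80308, K_2 = 56.0/149.3 = 0.37508
Let ψ = V/F and solve Σ zᵢ(Kᵢ−1)/(1+ψ(Kᵢ−1)) = 0.
Check two-phase: ΣzᵢKᵢ = 1.179 > 1 and Σzᵢ/Kᵢ = 1.477 > 1, so g(0) = 0.179 > 0 and g(1) = -0.477 < 0.
Binary case is linear: z₁(K₁−1)(1+ψ(K₂−1)) + z₂(K₂−1)(1+ψ(K₁−1)) = 0
⇒ ψ = [z₁(K₁−1)+z₂(K₂−1)] / [−(K₁−1)(K₂−1)] = 0.1790/0.5019 = 0.357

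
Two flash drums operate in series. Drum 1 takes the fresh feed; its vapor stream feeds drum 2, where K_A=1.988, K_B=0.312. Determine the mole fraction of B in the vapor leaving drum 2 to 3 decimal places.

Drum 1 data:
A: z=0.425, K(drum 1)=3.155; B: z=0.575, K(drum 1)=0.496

Drum 1:
Binary case is linear: z₁(K₁−1)(1+ψ₁(K₂−1)) + z₂(K₂−1)(1+ψ₁(K₁−1)) = 0
⇒ ψ₁ = [z₁(K₁−1)+z₂(K₂−1)] / [−(K₁−1)(K₂−1)] = 0.6261/1.0861 = 0.576
Drum-1 compositions:
  A: x = 0.190, y = 0.598
  B: x = 0.810, y = 0.402
Drum-2 feed = drum-1 vapor: z₂ = (0.5980, 0.4020).
Drum 2:
Material balance + equilibrium reduce to Σ zᵢ(Kᵢ−1)/(1+ψ₂(Kᵢ−1)) = 0.
Check two-phase: ΣzᵢKᵢ = 1.314 > 1 and Σzᵢ/Kᵢ = 1.589 > 1, so g(0) = 0.314 > 0 and g(1) = -0.589 < 0.
Binary case is linear: z₁(K₁−1)(1+ψ₂(K₂−1)) + z₂(K₂−1)(1+ψ₂(K₁−1)) = 0
⇒ ψ₂ = [z₁(K₁−1)+z₂(K₂−1)] / [−(K₁−1)(K₂−1)] = 0.3143/0.6797 = 0.462
  A: x = 0.411, y = 0.816
  B: x = 0.589, y = 0.184

y_B (drum 2) = 0.184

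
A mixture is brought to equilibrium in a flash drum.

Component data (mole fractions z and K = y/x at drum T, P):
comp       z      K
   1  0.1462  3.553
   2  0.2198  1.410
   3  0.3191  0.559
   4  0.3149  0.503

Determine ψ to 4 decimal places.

Let ψ = V/F and solve Σ zᵢ(Kᵢ−1)/(1+ψ(Kᵢ−1)) = 0.
Feasibility: ΣzᵢKᵢ = 1.1661, Σzᵢ/Kᵢ = 1.3939 — both > 1, two phases present.
Newton–Raphson from ψ = 0.61:
  ψ = 0.6100: g = -0.19907, g' = -0.4457 → ψ = 0.1633
  ψ = 0.1633: g = 0.02589, g' = -0.6712 → ψ = 0.2019
  ψ = 0.2019: g = 0.00108, g' = -0.6173 → ψ = 0.2037
Converged at ψ = 0.2037.

ψ = 0.2037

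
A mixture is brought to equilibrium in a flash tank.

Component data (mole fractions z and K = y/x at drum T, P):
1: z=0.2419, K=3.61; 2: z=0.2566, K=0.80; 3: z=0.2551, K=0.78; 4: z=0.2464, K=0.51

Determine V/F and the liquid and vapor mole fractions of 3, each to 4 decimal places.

Material balance + equilibrium reduce to Σ zᵢ(Kᵢ−1)/(1+V/F(Kᵢ−1)) = 0.
Feasibility: ΣzᵢKᵢ = 1.4032, Σzᵢ/Kᵢ = 1.1979 — both > 1, two phases present.
Newton iteration, V/F⁰ = 0.5:
  V/F = 0.5000: g = -0.00609, g' = -0.4422 → V/F = 0.4862
  V/F = 0.4862: g = 0.00005, g' = -0.4501 → V/F = 0.4864
Converged at V/F = 0.4864.
Compositions from xᵢ = zᵢ/(1+V/F(Kᵢ−1)), yᵢ = Kᵢxᵢ:
  1: x = 0.1066, y = 0.3848
  2: x = 0.2842, y = 0.2274
  3: x = 0.2857, y = 0.2228
  4: x = 0.3235, y = 0.1650

V/F = 0.4864, x_3 = 0.2857, y_3 = 0.2228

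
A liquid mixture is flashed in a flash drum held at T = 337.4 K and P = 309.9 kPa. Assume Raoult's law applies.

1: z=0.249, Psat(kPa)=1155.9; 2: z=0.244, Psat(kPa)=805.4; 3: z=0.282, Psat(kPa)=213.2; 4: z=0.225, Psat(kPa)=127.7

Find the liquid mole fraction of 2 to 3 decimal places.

Raoult's law: Kᵢ = Pᵢˢᵃᵗ/P = Pᵢˢᵃᵗ/309.9.
  K_1 = 1155.9/309.9 = 3.72991, K_2 = 805.4/309.9 = 2.59890, K_3 = 213.2/309.9 = 0.68796, K_4 = 127.7/309.9 = 0.41207
Rachford–Rice: g(V/F) = Σ zᵢ(Kᵢ−1)/(1+V/F(Kᵢ−1)) = 0.
Feasibility: ΣzᵢKᵢ = 1.850, Σzᵢ/Kᵢ = 1.117 — both > 1, two phases present.
Iterate (Newton) starting at V/F = 0.5:
  V/F = 0.500: g = 0.2126, g' = -0.719 → V/F = 0.796
  V/F = 0.796: g = 0.0203, g' = -0.628 → V/F = 0.828
Converged at V/F = 0.828.
Compositions from xᵢ = zᵢ/(1+V/F(Kᵢ−1)), yᵢ = Kᵢxᵢ:
  1: x = 0.076, y = 0.285
  2: x = 0.105, y = 0.273
  3: x = 0.380, y = 0.262
  4: x = 0.438, y = 0.181

x_2 = 0.105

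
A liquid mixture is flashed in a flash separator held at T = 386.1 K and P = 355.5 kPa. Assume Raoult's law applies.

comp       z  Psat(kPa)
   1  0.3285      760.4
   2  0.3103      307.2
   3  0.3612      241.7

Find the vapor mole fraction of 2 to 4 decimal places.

y_2 = 0.2992

Raoult's law: Kᵢ = Pᵢˢᵃᵗ/P = Pᵢˢᵃᵗ/355.5.
  K_1 = 760.4/355.5 = 2.138959, K_2 = 307.2/355.5 = 0.864135, K_3 = 241.7/355.5 = 0.679887
Rachford–Rice: g(ψ) = Σ zᵢ(Kᵢ−1)/(1+ψ(Kᵢ−1)) = 0.
Feasibility: ΣzᵢKᵢ = 1.2164, Σzᵢ/Kᵢ = 1.0439 — both > 1, two phases present.
Iterate (Newton) starting at ψ = 0.5:
  ψ = 0.5000: g = 0.05550, g' = -0.2321 → ψ = 0.7392
  ψ = 0.7392: g = 0.00480, g' = -0.1962 → ψ = 0.7637
  ψ = 0.7637: g = 0.00003, g' = -0.1939 → ψ = 0.7638
Converged at ψ = 0.7638.
Compositions from xᵢ = zᵢ/(1+ψ(Kᵢ−1)), yᵢ = Kᵢxᵢ:
  1: x = 0.1757, y = 0.3758
  2: x = 0.3462, y = 0.2992
  3: x = 0.4781, y = 0.3251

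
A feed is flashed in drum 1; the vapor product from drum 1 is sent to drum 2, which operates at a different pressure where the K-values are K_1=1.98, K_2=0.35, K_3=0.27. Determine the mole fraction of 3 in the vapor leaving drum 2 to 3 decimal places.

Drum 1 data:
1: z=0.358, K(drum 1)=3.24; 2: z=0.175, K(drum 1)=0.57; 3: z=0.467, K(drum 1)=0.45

y_3 (drum 2) = 0.110

Drum 1:
Rachford–Rice: g(ψ₁) = Σ zᵢ(Kᵢ−1)/(1+ψ₁(Kᵢ−1)) = 0.
Feasibility: ΣzᵢKᵢ = 1.470, Σzᵢ/Kᵢ = 1.455 — both > 1, two phases present.
Newton–Raphson from ψ₁ = 0.5:
  ψ₁ = 0.500: g = -0.0719, g' = -0.721 → ψ₁ = 0.400
  ψ₁ = 0.400: g = 0.0025, g' = -0.779 → ψ₁ = 0.404
Converged at ψ₁ = 0.404.
Drum-1 compositions:
  1: x = 0.188, y = 0.609
  2: x = 0.212, y = 0.121
  3: x = 0.600, y = 0.270
Drum-2 feed = drum-1 vapor: z₂ = (0.6092, 0.1207, 0.2701).
Drum 2:
Material balance + equilibrium reduce to Σ zᵢ(Kᵢ−1)/(1+ψ₂(Kᵢ−1)) = 0.
Check two-phase: ΣzᵢKᵢ = 1.321 > 1 and Σzᵢ/Kᵢ = 1.653 > 1, so g(0) = 0.321 > 0 and g(1) = -0.653 < 0.
Iterate (Newton) starting at ψ₂ = 0.51:
  ψ₂ = 0.510: g = -0.0334, g' = -0.740 → ψ₂ = 0.465
  ψ₂ = 0.465: g = -0.0007, g' = -0.711 → ψ₂ = 0.464
Converged at ψ₂ = 0.464.
  1: x = 0.419, y = 0.829
  2: x = 0.173, y = 0.060
  3: x = 0.408, y = 0.110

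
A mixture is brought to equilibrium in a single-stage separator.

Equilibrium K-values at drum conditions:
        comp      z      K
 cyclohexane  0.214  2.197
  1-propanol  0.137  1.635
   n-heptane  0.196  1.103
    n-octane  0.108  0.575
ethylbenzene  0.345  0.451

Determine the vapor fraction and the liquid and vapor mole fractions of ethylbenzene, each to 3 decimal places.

ψ = 0.305, x_ethylbenzene = 0.414, y_ethylbenzene = 0.187

Let ψ = V/F and solve Σ zᵢ(Kᵢ−1)/(1+ψ(Kᵢ−1)) = 0.
Check two-phase: ΣzᵢKᵢ = 1.128 > 1 and Σzᵢ/Kᵢ = 1.312 > 1, so g(0) = 0.128 > 0 and g(1) = -0.312 < 0.
Iterate (Newton) starting at ψ = 0.5:
  ψ = 0.500: g = -0.0739, g' = -0.383 → ψ = 0.307
  ψ = 0.307: g = -0.0009, g' = -0.381 → ψ = 0.305
Converged at ψ = 0.305.
Compositions from xᵢ = zᵢ/(1+ψ(Kᵢ−1)), yᵢ = Kᵢxᵢ:
  cyclohexane: x = 0.157, y = 0.345
  1-propanol: x = 0.115, y = 0.188
  n-heptane: x = 0.190, y = 0.210
  n-octane: x = 0.124, y = 0.071
  ethylbenzene: x = 0.414, y = 0.187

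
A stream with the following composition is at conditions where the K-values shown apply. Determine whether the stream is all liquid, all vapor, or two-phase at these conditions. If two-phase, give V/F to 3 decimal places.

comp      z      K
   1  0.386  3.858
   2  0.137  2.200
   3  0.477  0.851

ΣzᵢKᵢ = 2.197; Σzᵢ/Kᵢ = 0.723.
Since Σzᵢ/Kᵢ < 1 the mixture is above its dew point — single vapor phase.

all vapor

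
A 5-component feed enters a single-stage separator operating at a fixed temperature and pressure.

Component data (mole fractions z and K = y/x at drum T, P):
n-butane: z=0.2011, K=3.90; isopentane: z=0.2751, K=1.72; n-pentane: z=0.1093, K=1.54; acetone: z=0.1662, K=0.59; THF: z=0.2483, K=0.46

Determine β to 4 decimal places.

β = 0.8099

Let β = V/F and solve Σ zᵢ(Kᵢ−1)/(1+β(Kᵢ−1)) = 0.
g(0) = ΣzᵢKᵢ − 1 = 0.6381 and g(1) = 1 − Σzᵢ/Kᵢ = -0.1040, so a root lies in (0, 1).
Newton–Raphson from β = 0.69:
  β = 0.6900: g = 0.06093, g' = -0.5066 → β = 0.8103
  β = 0.8103: g = -0.00017, g' = -0.5145 → β = 0.8099
Converged at β = 0.8099.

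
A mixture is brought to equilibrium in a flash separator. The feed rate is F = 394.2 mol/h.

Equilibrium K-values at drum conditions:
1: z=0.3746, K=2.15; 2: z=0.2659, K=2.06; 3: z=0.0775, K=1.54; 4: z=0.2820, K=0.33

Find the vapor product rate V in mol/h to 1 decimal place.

Material balance + equilibrium reduce to Σ zᵢ(Kᵢ−1)/(1+β(Kᵢ−1)) = 0.
g(0) = ΣzᵢKᵢ − 1 = 0.5656 and g(1) = 1 − Σzᵢ/Kᵢ = -0.2082, so a root lies in (0, 1).
Iterate (Newton) starting at β = 0.64:
  β = 0.6400: g = 0.11641, g' = -0.6709 → β = 0.8135
  β = 0.8135: g = -0.01230, g' = -0.8409 → β = 0.7989
  β = 0.7989: g = -0.00016, g' = -0.8193 → β = 0.7987
Converged at β = 0.7987.
Then V = β·F = 0.7987·394.2 = 314.8 mol/h and L = F − V = 79.4 mol/h.

V = 314.8 mol/h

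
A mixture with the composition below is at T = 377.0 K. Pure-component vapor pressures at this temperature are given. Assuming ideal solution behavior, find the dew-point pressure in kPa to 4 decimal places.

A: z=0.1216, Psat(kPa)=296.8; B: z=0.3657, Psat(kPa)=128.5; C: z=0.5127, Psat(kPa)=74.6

Pdew = 98.7335 kPa

At the dew point ψ → 1, so Σzᵢ/Kᵢ = 1 with Kᵢ = Pᵢˢᵃᵗ/P ⇒ 1/P = Σzᵢ/Pᵢˢᵃᵗ.
1/P = 0.1216/296.8 + 0.3657/128.5 + 0.5127/74.6 = 0.0101283 ⇒ P = 98.7335 kPa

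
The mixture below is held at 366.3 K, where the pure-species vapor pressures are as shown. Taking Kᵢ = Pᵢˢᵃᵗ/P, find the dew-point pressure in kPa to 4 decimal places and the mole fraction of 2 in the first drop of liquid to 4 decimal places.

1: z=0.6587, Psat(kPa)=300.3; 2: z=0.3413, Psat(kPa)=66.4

At the dew point ψ → 1, so Σzᵢ/Kᵢ = 1 with Kᵢ = Pᵢˢᵃᵗ/P ⇒ 1/P = Σzᵢ/Pᵢˢᵃᵗ.
1/P = 0.6587/300.3 + 0.3413/66.4 = 0.0073335 ⇒ P = 136.3599 kPa
xᵢ = zᵢP/Pᵢˢᵃᵗ ⇒ x_2 = 0.3413·136.3599/66.4 = 0.7009

Pdew = 136.3599 kPa, x_2 = 0.7009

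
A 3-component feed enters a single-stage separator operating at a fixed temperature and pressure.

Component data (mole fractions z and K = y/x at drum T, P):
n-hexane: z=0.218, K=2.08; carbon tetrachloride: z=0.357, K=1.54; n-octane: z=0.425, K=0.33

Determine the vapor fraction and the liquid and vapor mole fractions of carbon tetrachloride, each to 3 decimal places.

ψ = 0.276, x_carbon tetrachloride = 0.311, y_carbon tetrachloride = 0.479

Material balance + equilibrium reduce to Σ zᵢ(Kᵢ−1)/(1+ψ(Kᵢ−1)) = 0.
Feasibility: ΣzᵢKᵢ = 1.143, Σzᵢ/Kᵢ = 1.625 — both > 1, two phases present.
Iterate (Newton) starting at ψ = 0.31:
  ψ = 0.310: g = -0.0179, g' = -0.523 → ψ = 0.276
Converged at ψ = 0.276.
Compositions from xᵢ = zᵢ/(1+ψ(Kᵢ−1)), yᵢ = Kᵢxᵢ:
  n-hexane: x = 0.168, y = 0.349
  carbon tetrachloride: x = 0.311, y = 0.479
  n-octane: x = 0.521, y = 0.172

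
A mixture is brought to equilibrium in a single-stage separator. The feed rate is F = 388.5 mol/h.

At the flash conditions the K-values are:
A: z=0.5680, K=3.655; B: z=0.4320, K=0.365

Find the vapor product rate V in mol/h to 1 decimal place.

Binary case is linear: z₁(K₁−1)(1+ψ(K₂−1)) + z₂(K₂−1)(1+ψ(K₁−1)) = 0
⇒ ψ = [z₁(K₁−1)+z₂(K₂−1)] / [−(K₁−1)(K₂−1)] = 1.23372/1.68592 = 0.7318
Then V = ψ·F = 0.7318·388.5 = 284.3 mol/h and L = F − V = 104.2 mol/h.

V = 284.3 mol/h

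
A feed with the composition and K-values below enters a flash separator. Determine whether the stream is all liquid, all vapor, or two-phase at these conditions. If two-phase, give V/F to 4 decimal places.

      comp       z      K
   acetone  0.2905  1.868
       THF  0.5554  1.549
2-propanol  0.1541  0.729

all vapor

ΣzᵢKᵢ = 1.5153; Σzᵢ/Kᵢ = 0.7255.
Since Σzᵢ/Kᵢ < 1 the mixture is above its dew point — single vapor phase.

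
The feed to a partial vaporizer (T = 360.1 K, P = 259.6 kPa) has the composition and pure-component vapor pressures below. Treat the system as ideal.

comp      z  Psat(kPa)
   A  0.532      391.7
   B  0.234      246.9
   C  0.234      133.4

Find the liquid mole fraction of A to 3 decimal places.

Raoult's law: Kᵢ = Pᵢˢᵃᵗ/P = Pᵢˢᵃᵗ/259.6.
  K_A = 391.7/259.6 = 1.50886, K_B = 246.9/259.6 = 0.95108, K_C = 133.4/259.6 = 0.51387
Rachford–Rice: g(β) = Σ zᵢ(Kᵢ−1)/(1+β(Kᵢ−1)) = 0.
g(0) = ΣzᵢKᵢ − 1 = 0.146 and g(1) = 1 − Σzᵢ/Kᵢ = -0.054, so a root lies in (0, 1).
Newton–Raphson from β = 0.5:
  β = 0.500: g = 0.0538, g' = -0.185 → β = 0.791
  β = 0.791: g = -0.0038, g' = -0.217 → β = 0.774
Converged at β = 0.774.
Compositions from xᵢ = zᵢ/(1+β(Kᵢ−1)), yᵢ = Kᵢxᵢ:
  A: x = 0.382, y = 0.576
  B: x = 0.243, y = 0.231
  C: x = 0.375, y = 0.193

x_A = 0.382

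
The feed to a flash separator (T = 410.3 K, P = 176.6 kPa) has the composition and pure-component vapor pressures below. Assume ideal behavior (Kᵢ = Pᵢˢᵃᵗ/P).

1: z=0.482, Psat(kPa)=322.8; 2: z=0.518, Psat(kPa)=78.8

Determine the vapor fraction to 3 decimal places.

ψ = 0.245

Raoult's law: Kᵢ = Pᵢˢᵃᵗ/P = Pᵢˢᵃᵗ/176.6.
  K_1 = 322.8/176.6 = 1.82786, K_2 = 78.8/176.6 = 0.44621
Material balance + equilibrium reduce to Σ zᵢ(Kᵢ−1)/(1+ψ(Kᵢ−1)) = 0.
Check two-phase: ΣzᵢKᵢ = 1.112 > 1 and Σzᵢ/Kᵢ = 1.425 > 1, so g(0) = 0.112 > 0 and g(1) = -0.425 < 0.
Binary case is linear: z₁(K₁−1)(1+ψ(K₂−1)) + z₂(K₂−1)(1+ψ(K₁−1)) = 0
⇒ ψ = [z₁(K₁−1)+z₂(K₂−1)] / [−(K₁−1)(K₂−1)] = 0.1122/0.4585 = 0.245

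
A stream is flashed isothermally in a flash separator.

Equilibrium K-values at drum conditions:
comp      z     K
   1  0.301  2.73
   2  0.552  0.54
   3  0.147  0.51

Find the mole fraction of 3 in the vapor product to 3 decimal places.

Material balance + equilibrium reduce to Σ zᵢ(Kᵢ−1)/(1+ψ(Kᵢ−1)) = 0.
g(0) = ΣzᵢKᵢ − 1 = 0.195 and g(1) = 1 − Σzᵢ/Kᵢ = -0.421, so a root lies in (0, 1).
Newton–Raphson from ψ = 0.5:
  ψ = 0.500: g = -0.1460, g' = -0.518 → ψ = 0.218
  ψ = 0.218: g = 0.0151, g' = -0.663 → ψ = 0.241
Converged at ψ = 0.241.
Compositions from xᵢ = zᵢ/(1+ψ(Kᵢ−1)), yᵢ = Kᵢxᵢ:
  1: x = 0.212, y = 0.580
  2: x = 0.621, y = 0.335
  3: x = 0.167, y = 0.085

y_3 = 0.085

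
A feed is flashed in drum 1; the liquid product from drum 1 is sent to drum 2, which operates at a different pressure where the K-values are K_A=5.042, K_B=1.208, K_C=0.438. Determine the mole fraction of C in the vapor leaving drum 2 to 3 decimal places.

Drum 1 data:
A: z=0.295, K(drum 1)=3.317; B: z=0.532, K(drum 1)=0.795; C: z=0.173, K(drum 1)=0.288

Drum 1:
Rachford–Rice: g(ψ₁) = Σ zᵢ(Kᵢ−1)/(1+ψ₁(Kᵢ−1)) = 0.
g(0) = ΣzᵢKᵢ − 1 = 0.451 and g(1) = 1 − Σzᵢ/Kᵢ = -0.359, so a root lies in (0, 1).
Iterate (Newton) starting at ψ₁ = 0.5:
  ψ₁ = 0.500: g = 0.0039, g' = -0.579 → ψ₁ = 0.507
Converged at ψ₁ = 0.507.
Drum-1 compositions:
  A: x = 0.136, y = 0.450
  B: x = 0.594, y = 0.472
  C: x = 0.271, y = 0.078
Drum-2 feed = drum-1 liquid: z₂ = (0.1357, 0.5937, 0.2706).
Drum 2:
Rachford–Rice: g(ψ₂) = Σ zᵢ(Kᵢ−1)/(1+ψ₂(Kᵢ−1)) = 0.
g(0) = ΣzᵢKᵢ − 1 = 0.520 and g(1) = 1 − Σzᵢ/Kᵢ = -0.136, so a root lies in (0, 1).
Newton iteration, ψ₂⁰ = 0.48:
  ψ₂ = 0.480: g = 0.0905, g' = -0.438 → ψ₂ = 0.687
  ψ₂ = 0.687: g = 0.0056, g' = -0.402 → ψ₂ = 0.701
Converged at ψ₂ = 0.701.
  A: x = 0.035, y = 0.179
  B: x = 0.518, y = 0.626
  C: x = 0.446, y = 0.196

y_C (drum 2) = 0.196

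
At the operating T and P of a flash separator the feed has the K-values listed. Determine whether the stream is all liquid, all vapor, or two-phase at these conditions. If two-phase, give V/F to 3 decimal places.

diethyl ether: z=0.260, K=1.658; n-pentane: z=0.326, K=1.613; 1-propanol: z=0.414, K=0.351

two-phase, V/F = 0.249

ΣzᵢKᵢ = 1.102; Σzᵢ/Kᵢ = 1.538.
Both exceed 1, so a two-phase solution exists.
Material balance + equilibrium reduce to Σ zᵢ(Kᵢ−1)/(1+ψ(Kᵢ−1)) = 0.
Newton iteration, ψ⁰ = 0.41:
  ψ = 0.410: g = -0.0717, g' = -0.472 → ψ = 0.258
  ψ = 0.258: g = -0.0040, g' = -0.425 → ψ = 0.249
Converged at ψ = 0.249.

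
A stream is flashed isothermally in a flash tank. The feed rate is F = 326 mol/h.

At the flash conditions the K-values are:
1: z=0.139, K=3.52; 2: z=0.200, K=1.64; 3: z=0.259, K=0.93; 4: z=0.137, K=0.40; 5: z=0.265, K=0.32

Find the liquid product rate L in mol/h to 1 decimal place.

Rachford–Rice: g(β) = Σ zᵢ(Kᵢ−1)/(1+β(Kᵢ−1)) = 0.
Feasibility: ΣzᵢKᵢ = 1.198, Σzᵢ/Kᵢ = 1.611 — both > 1, two phases present.
Newton–Raphson from β = 0.5:
  β = 0.500: g = -0.1573, g' = -0.603 → β = 0.239
Converged at β = 0.239.
Then V = β·F = 0.2391·326 = 77.9 mol/h and L = F − V = 248.1 mol/h.

L = 248.1 mol/h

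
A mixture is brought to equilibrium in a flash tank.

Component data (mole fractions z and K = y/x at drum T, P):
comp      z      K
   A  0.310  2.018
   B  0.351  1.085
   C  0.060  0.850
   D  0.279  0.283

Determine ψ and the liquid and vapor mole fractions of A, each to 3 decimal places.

Iterate (Newton) starting at ψ = 0.34:
  ψ = 0.340: g = -0.0106, g' = -0.432 → ψ = 0.316
  ψ = 0.316: g = -0.0001, g' = -0.427 → ψ = 0.315
Converged at ψ = 0.315.
Compositions from xᵢ = zᵢ/(1+ψ(Kᵢ−1)), yᵢ = Kᵢxᵢ:
  A: x = 0.235, y = 0.474
  B: x = 0.342, y = 0.371
  C: x = 0.063, y = 0.054
  D: x = 0.361, y = 0.102

ψ = 0.315, x_A = 0.235, y_A = 0.474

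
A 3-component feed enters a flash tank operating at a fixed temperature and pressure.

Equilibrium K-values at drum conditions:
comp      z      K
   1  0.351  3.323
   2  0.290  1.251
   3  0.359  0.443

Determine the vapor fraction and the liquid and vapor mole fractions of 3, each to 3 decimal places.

Newton iteration, ψ⁰ = 0.5:
  ψ = 0.500: g = 0.1648, g' = -0.634 → ψ = 0.760
  ψ = 0.760: g = 0.0093, g' = -0.595 → ψ = 0.775
Converged at ψ = 0.775.
Compositions from xᵢ = zᵢ/(1+ψ(Kᵢ−1)), yᵢ = Kᵢxᵢ:
  1: x = 0.125, y = 0.416
  2: x = 0.243, y = 0.304
  3: x = 0.632, y = 0.280

ψ = 0.775, x_3 = 0.632, y_3 = 0.280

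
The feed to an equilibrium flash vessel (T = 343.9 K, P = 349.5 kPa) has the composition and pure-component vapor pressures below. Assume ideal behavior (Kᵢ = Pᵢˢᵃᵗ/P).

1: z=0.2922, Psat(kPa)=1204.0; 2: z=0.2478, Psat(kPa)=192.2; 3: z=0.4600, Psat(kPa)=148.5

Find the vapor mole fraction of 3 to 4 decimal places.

Raoult's law: Kᵢ = Pᵢˢᵃᵗ/P = Pᵢˢᵃᵗ/349.5.
  K_1 = 1204.0/349.5 = 3.444921, K_2 = 192.2/349.5 = 0.549928, K_3 = 148.5/349.5 = 0.424893
Rachford–Rice: g(V/F) = Σ zᵢ(Kᵢ−1)/(1+V/F(Kᵢ−1)) = 0.
Check two-phase: ΣzᵢKᵢ = 1.3383 > 1 and Σzᵢ/Kᵢ = 1.6181 > 1, so g(0) = 0.3383 > 0 and g(1) = -0.6181 < 0.
Iterate (Newton) starting at V/F = 0.5:
  V/F = 0.5000: g = -0.19379, g' = -0.7369 → V/F = 0.2370
  V/F = 0.2370: g = 0.02114, g' = -0.9669 → V/F = 0.2589
  V/F = 0.2589: g = 0.00042, g' = -0.9294 → V/F = 0.2593
Converged at V/F = 0.2593.
Compositions from xᵢ = zᵢ/(1+V/F(Kᵢ−1)), yᵢ = Kᵢxᵢ:
  1: x = 0.1788, y = 0.6160
  2: x = 0.2805, y = 0.1543
  3: x = 0.5406, y = 0.2297

y_3 = 0.2297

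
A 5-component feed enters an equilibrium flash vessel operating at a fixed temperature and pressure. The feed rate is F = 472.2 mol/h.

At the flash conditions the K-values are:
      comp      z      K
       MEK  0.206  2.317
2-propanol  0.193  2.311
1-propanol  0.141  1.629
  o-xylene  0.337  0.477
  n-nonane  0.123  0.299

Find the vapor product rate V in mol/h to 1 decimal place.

V = 246.0 mol/h

Iterate (Newton) starting at V/F = 0.5:
  V/F = 0.500: g = 0.0125, g' = -0.596 → V/F = 0.521
Converged at V/F = 0.521.
Then V = V/F·F = 0.5209·472.2 = 246.0 mol/h and L = F − V = 226.2 mol/h.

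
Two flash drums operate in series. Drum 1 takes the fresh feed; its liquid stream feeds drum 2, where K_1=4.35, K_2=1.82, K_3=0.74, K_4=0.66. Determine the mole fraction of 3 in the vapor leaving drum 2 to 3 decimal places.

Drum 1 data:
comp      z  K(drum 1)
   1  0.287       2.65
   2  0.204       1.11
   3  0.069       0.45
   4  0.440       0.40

Drum 1:
Iterate (Newton) starting at ψ₁ = 0.59:
  ψ₁ = 0.590: g = -0.2038, g' = -0.628 → ψ₁ = 0.265
  ψ₁ = 0.265: g = -0.0074, g' = -0.633 → ψ₁ = 0.254
Converged at ψ₁ = 0.254.
Drum-1 compositions:
  1: x = 0.202, y = 0.536
  2: x = 0.198, y = 0.220
  3: x = 0.080, y = 0.036
  4: x = 0.519, y = 0.208
Drum-2 feed = drum-1 liquid: z₂ = (0.2023, 0.1985, 0.0802, 0.5191).
Drum 2:
Material balance + equilibrium reduce to Σ zᵢ(Kᵢ−1)/(1+ψ₂(Kᵢ−1)) = 0.
Check two-phase: ΣzᵢKᵢ = 1.643 > 1 and Σzᵢ/Kᵢ = 1.050 > 1, so g(0) = 0.643 > 0 and g(1) = -0.050 < 0.
Iterate (Newton) starting at ψ₂ = 0.66:
  ψ₂ = 0.660: g = 0.0639, g' = -0.384 → ψ₂ = 0.826
  ψ₂ = 0.826: g = 0.0048, g' = -0.332 → ψ₂ = 0.841
Converged at ψ₂ = 0.841.
  1: x = 0.053, y = 0.231
  2: x = 0.117, y = 0.214
  3: x = 0.103, y = 0.076
  4: x = 0.727, y = 0.480

y_3 (drum 2) = 0.076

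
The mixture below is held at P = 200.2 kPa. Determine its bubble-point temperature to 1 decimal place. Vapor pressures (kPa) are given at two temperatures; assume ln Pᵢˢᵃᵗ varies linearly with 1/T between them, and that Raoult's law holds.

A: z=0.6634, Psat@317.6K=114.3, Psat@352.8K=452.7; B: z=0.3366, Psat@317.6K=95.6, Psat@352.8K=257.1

T = 333.8 K

Bubble-point temperature: ΣzᵢPᵢˢᵃᵗ(T) = P. Interpolate ln Pᵢˢᵃᵗ = aᵢ + bᵢ/T.
  T = 317.6 K: ΣzᵢPᵢˢᵃᵗ = 108.01 kPa
  T = 352.8 K: ΣzᵢPᵢˢᵃᵗ = 386.86 kPa
  T = 335.2 K: ΣzᵢPᵢˢᵃᵗ = 210.62 kPa
  T = 326.4 K: ΣzᵢPᵢˢᵃᵗ = 152.03 kPa
  T = 330.8 K: ΣzᵢPᵢˢᵃᵗ = 179.29 kPa
  T = 333.0 K: ΣzᵢPᵢˢᵃᵗ = 194.41 kPa
Interpolating between 333.0 K and 335.2 K gives T ≈ 333.8 K.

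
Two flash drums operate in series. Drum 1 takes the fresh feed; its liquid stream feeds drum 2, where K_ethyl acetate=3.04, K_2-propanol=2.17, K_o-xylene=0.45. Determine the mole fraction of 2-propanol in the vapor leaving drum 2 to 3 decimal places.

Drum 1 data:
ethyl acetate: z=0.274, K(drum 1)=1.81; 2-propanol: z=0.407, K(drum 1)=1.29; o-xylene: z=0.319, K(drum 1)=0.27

Drum 1:
Let ψ₁ = V/F and solve Σ zᵢ(Kᵢ−1)/(1+ψ₁(Kᵢ−1)) = 0.
Feasibility: ΣzᵢKᵢ = 1.107, Σzᵢ/Kᵢ = 1.648 — both > 1, two phases present.
Iterate (Newton) starting at ψ₁ = 0.65:
  ψ₁ = 0.650: g = -0.1984, g' = -0.717 → ψ₁ = 0.373
  ψ₁ = 0.373: g = -0.0432, g' = -0.455 → ψ₁ = 0.278
  ψ₁ = 0.278: g = -0.0019, g' = -0.417 → ψ₁ = 0.274
Converged at ψ₁ = 0.274.
Drum-1 compositions:
  ethyl acetate: x = 0.224, y = 0.406
  2-propanol: x = 0.377, y = 0.486
  o-xylene: x = 0.399, y = 0.108
Drum-2 feed = drum-1 liquid: z₂ = (0.2243, 0.3771, 0.3987).
Drum 2:
Material balance + equilibrium reduce to Σ zᵢ(Kᵢ−1)/(1+ψ₂(Kᵢ−1)) = 0.
Check two-phase: ΣzᵢKᵢ = 1.679 > 1 and Σzᵢ/Kᵢ = 1.133 > 1, so g(0) = 0.679 > 0 and g(1) = -0.133 < 0.
Newton–Raphson from ψ₂ = 0.36:
  ψ₂ = 0.360: g = 0.3008, g' = -0.753 → ψ₂ = 0.759
  ψ₂ = 0.759: g = 0.0366, g' = -0.644 → ψ₂ = 0.816
  ψ₂ = 0.816: g = -0.0005, g' = -0.664 → ψ₂ = 0.815
Converged at ψ₂ = 0.815.
  ethyl acetate: x = 0.084, y = 0.256
  2-propanol: x = 0.193, y = 0.419
  o-xylene: x = 0.723, y = 0.325

y_2-propanol (drum 2) = 0.419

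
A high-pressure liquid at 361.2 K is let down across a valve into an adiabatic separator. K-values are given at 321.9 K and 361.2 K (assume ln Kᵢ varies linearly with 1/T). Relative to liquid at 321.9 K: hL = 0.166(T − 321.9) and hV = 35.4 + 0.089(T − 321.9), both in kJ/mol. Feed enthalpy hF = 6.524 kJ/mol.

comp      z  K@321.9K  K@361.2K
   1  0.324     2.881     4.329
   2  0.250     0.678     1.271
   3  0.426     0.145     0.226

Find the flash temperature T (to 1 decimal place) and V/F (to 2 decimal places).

T = 326.1 K, V/F = 0.17

Adiabatic flash: solve Rachford–Rice at each trial T, then check hF = ψ·hV(T) + (1−ψ)·hL(T).
  T = 321.9 K: K = (2.881, 0.678, 0.145), RR gives ψ = 0.126, H_out = 4.478 kJ/mol
  T = 361.2 K: K = (4.329, 1.271, 0.226), RR gives ψ = 0.438, H_out = 20.718 kJ/mol
  T = 341.5 K: K = (3.571, 0.944, 0.183), RR gives ψ = 0.296, H_out = 13.287 kJ/mol
  T = 331.7 K: K = (3.218, 0.804, 0.164), RR gives ψ = 0.216, H_out = 9.105 kJ/mol
  T = 326.8 K: K = (3.047, 0.739, 0.154), RR gives ψ = 0.173, H_out = 6.857 kJ/mol
  T = 324.4 K: K = (2.965, 0.709, 0.150), RR gives ψ = 0.150, H_out = 5.710 kJ/mol
Linear interpolation between T = 324.4 (H_out = 5.710) and T = 326.8 (H_out = 6.857) on hF = 6.524 gives T ≈ 326.1 K, at which ψ = 0.17.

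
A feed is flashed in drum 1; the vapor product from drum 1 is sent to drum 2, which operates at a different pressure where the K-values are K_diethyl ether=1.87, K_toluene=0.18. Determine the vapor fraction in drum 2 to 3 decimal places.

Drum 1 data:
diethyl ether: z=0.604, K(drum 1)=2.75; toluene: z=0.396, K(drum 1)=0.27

V/F (drum 2) = 0.768

Drum 1:
Let ψ₁ = V/F and solve Σ zᵢ(Kᵢ−1)/(1+ψ₁(Kᵢ−1)) = 0.
g(0) = ΣzᵢKᵢ − 1 = 0.768 and g(1) = 1 − Σzᵢ/Kᵢ = -0.686, so a root lies in (0, 1).
Binary case is linear: z₁(K₁−1)(1+ψ₁(K₂−1)) + z₂(K₂−1)(1+ψ₁(K₁−1)) = 0
⇒ ψ₁ = [z₁(K₁−1)+z₂(K₂−1)] / [−(K₁−1)(K₂−1)] = 0.7679/1.2775 = 0.601
Drum-1 compositions:
  diethyl ether: x = 0.294, y = 0.809
  toluene: x = 0.706, y = 0.191
Drum-2 feed = drum-1 vapor: z₂ = (0.8095, 0.1905).
Drum 2:
Binary case is linear: z₁(K₁−1)(1+ψ₂(K₂−1)) + z₂(K₂−1)(1+ψ₂(K₁−1)) = 0
⇒ ψ₂ = [z₁(K₁−1)+z₂(K₂−1)] / [−(K₁−1)(K₂−1)] = 0.5480/0.7134 = 0.768
  diethyl ether: x = 0.485, y = 0.907
  toluene: x = 0.515, y = 0.093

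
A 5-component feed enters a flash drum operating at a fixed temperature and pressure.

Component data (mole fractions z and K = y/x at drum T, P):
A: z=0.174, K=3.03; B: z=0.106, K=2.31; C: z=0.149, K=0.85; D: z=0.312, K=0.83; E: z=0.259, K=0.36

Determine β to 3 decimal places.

β = 0.366

Material balance + equilibrium reduce to Σ zᵢ(Kᵢ−1)/(1+β(Kᵢ−1)) = 0.
g(0) = ΣzᵢKᵢ − 1 = 0.251 and g(1) = 1 − Σzᵢ/Kᵢ = -0.374, so a root lies in (0, 1).
Newton–Raphson from β = 0.53:
  β = 0.530: g = -0.0813, g' = -0.488 → β = 0.363
  β = 0.363: g = 0.0013, g' = -0.515 → β = 0.366
Converged at β = 0.366.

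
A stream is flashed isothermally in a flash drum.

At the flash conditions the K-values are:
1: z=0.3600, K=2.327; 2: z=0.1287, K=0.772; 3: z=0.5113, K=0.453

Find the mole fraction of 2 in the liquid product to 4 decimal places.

x_2 = 0.1367

Newton iteration, V/F⁰ = 0.65:
  V/F = 0.6500: g = -0.21195, g' = -0.5603 → V/F = 0.2717
  V/F = 0.2717: g = -0.00868, g' = -0.5611 → V/F = 0.2563
  V/F = 0.2563: g = 0.00005, g' = -0.5675 → V/F = 0.2564
Converged at V/F = 0.2564.
Compositions from xᵢ = zᵢ/(1+V/F(Kᵢ−1)), yᵢ = Kᵢxᵢ:
  1: x = 0.2686, y = 0.6251
  2: x = 0.1367, y = 0.1055
  3: x = 0.5947, y = 0.2694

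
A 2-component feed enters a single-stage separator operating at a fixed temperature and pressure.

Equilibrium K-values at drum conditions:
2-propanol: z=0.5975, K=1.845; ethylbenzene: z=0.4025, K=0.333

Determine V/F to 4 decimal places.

V/F = 0.4195

Rachford–Rice: g(V/F) = Σ zᵢ(Kᵢ−1)/(1+V/F(Kᵢ−1)) = 0.
g(0) = ΣzᵢKᵢ − 1 = 0.2364 and g(1) = 1 − Σzᵢ/Kᵢ = -0.5326, so a root lies in (0, 1).
Iterate (Newton) starting at V/F = 0.5:
  V/F = 0.5000: g = -0.04787, g' = -0.6139 → V/F = 0.4220
  V/F = 0.4220: g = -0.00148, g' = -0.5787 → V/F = 0.4195
Converged at V/F = 0.4195.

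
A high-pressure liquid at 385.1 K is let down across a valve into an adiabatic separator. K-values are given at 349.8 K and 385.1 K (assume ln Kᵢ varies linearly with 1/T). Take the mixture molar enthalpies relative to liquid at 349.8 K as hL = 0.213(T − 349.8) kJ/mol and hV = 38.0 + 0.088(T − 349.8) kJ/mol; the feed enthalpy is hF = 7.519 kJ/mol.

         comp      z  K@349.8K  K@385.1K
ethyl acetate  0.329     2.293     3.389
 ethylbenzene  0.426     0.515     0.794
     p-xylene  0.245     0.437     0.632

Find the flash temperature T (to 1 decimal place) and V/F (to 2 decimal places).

Adiabatic flash: solve Rachford–Rice at each trial T, then check hF = ψ·hV(T) + (1−ψ)·hL(T).
  T = 349.8 K: K = (2.293, 0.515, 0.437), RR gives ψ = 0.122, H_out = 4.619 kJ/mol
  T = 385.1 K: K = (3.389, 0.794, 0.632), RR gives ψ = 0.924, H_out = 38.560 kJ/mol
  T = 367.5 K: K = (2.815, 0.647, 0.530), RR gives ψ = 0.458, H_out = 20.155 kJ/mol
  T = 358.6 K: K = (2.546, 0.578, 0.482), RR gives ψ = 0.285, H_out = 12.396 kJ/mol
  T = 354.2 K: K = (2.418, 0.546, 0.459), RR gives ψ = 0.204, H_out = 8.567 kJ/mol
  T = 352.0 K: K = (2.355, 0.530, 0.448), RR gives ψ = 0.163, H_out = 6.614 kJ/mol
Linear interpolation between T = 352.0 (H_out = 6.614) and T = 354.2 (H_out = 8.567) on hF = 7.519 gives T ≈ 353.0 K, at which ψ = 0.18.

T = 353.0 K, V/F = 0.18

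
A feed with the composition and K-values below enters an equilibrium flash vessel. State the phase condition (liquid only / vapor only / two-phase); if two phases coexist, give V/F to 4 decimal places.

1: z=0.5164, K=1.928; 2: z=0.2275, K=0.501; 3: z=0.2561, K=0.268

two-phase, V/F = 0.3020

ΣzᵢKᵢ = 1.1782; Σzᵢ/Kᵢ = 1.6775.
Both exceed 1, so a two-phase solution exists.
Rachford–Rice: g(ψ) = Σ zᵢ(Kᵢ−1)/(1+ψ(Kᵢ−1)) = 0.
Newton–Raphson from ψ = 0.39:
  ψ = 0.3900: g = -0.05145, g' = -0.5959 → ψ = 0.3037
  ψ = 0.3037: g = -0.00097, g' = -0.5762 → ψ = 0.3020
Converged at ψ = 0.3020.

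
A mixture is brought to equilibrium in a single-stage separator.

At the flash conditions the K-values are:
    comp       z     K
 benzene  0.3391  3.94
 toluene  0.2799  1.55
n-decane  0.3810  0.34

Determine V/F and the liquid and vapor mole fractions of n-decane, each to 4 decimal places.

V/F = 0.6671, x_n-decane = 0.6807, y_n-decane = 0.2314

Material balance + equilibrium reduce to Σ zᵢ(Kᵢ−1)/(1+V/F(Kᵢ−1)) = 0.
g(0) = ΣzᵢKᵢ − 1 = 0.8994 and g(1) = 1 − Σzᵢ/Kᵢ = -0.3872, so a root lies in (0, 1).
Iterate (Newton) starting at V/F = 0.5:
  V/F = 0.5000: g = 0.14905, g' = -0.9022 → V/F = 0.6652
  V/F = 0.6652: g = 0.00174, g' = -0.9083 → V/F = 0.6671
Converged at V/F = 0.6671.
Compositions from xᵢ = zᵢ/(1+V/F(Kᵢ−1)), yᵢ = Kᵢxᵢ:
  benzene: x = 0.1145, y = 0.4512
  toluene: x = 0.2048, y = 0.3174
  n-decane: x = 0.6807, y = 0.2314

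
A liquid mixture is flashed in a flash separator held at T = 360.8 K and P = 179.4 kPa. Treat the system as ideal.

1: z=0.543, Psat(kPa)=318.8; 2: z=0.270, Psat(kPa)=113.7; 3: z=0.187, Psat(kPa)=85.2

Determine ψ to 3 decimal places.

ψ = 0.655

Raoult's law: Kᵢ = Pᵢˢᵃᵗ/P = Pᵢˢᵃᵗ/179.4.
  K_1 = 318.8/179.4 = 1.77703, K_2 = 113.7/179.4 = 0.63378, K_3 = 85.2/179.4 = 0.47492
Let ψ = V/F and solve Σ zᵢ(Kᵢ−1)/(1+ψ(Kᵢ−1)) = 0.
Check two-phase: ΣzᵢKᵢ = 1.225 > 1 and Σzᵢ/Kᵢ = 1.125 > 1, so g(0) = 0.225 > 0 and g(1) = -0.125 < 0.
Newton–Raphson from ψ = 0.4:
  ψ = 0.400: g = 0.0817, g' = -0.323 → ψ = 0.653
  ψ = 0.653: g = 0.0005, g' = -0.326 → ψ = 0.655
Converged at ψ = 0.655.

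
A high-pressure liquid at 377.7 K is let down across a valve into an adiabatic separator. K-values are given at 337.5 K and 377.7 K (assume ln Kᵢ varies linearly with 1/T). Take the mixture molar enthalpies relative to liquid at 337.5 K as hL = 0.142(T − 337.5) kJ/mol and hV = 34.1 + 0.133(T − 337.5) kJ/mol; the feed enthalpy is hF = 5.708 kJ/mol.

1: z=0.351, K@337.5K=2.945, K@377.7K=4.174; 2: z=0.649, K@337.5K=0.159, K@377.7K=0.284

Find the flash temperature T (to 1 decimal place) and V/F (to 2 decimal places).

T = 345.9 K, V/F = 0.13

Adiabatic flash: solve Rachford–Rice at each trial T, then check hF = ψ·hV(T) + (1−ψ)·hL(T).
  T = 337.5 K: K = (2.945, 0.159), RR gives ψ = 0.084, H_out = 2.854 kJ/mol
  T = 377.7 K: K = (4.174, 0.284), RR gives ψ = 0.286, H_out = 15.349 kJ/mol
  T = 357.6 K: K = (3.541, 0.216), RR gives ψ = 0.192, H_out = 9.375 kJ/mol
  T = 347.6 K: K = (3.239, 0.186), RR gives ψ = 0.142, H_out = 6.247 kJ/mol
  T = 342.6 K: K = (3.092, 0.172), RR gives ψ = 0.114, H_out = 4.604 kJ/mol
  T = 345.1 K: K = (3.165, 0.179), RR gives ψ = 0.128, H_out = 5.434 kJ/mol
  T = 346.4 K: K = (3.204, 0.183), RR gives ψ = 0.135, H_out = 5.859 kJ/mol
Linear interpolation between T = 345.1 (H_out = 5.434) and T = 346.4 (H_out = 5.859) on hF = 5.708 gives T ≈ 345.9 K, at which ψ = 0.13.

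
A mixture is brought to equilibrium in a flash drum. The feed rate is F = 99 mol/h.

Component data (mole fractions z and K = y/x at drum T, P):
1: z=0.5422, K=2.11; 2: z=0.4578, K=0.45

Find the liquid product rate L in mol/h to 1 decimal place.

L = 42.2 mol/h

Material balance + equilibrium reduce to Σ zᵢ(Kᵢ−1)/(1+V/F(Kᵢ−1)) = 0.
g(0) = ΣzᵢKᵢ − 1 = 0.3501 and g(1) = 1 − Σzᵢ/Kᵢ = -0.2743, so a root lies in (0, 1).
Binary case is linear: z₁(K₁−1)(1+V/F(K₂−1)) + z₂(K₂−1)(1+V/F(K₁−1)) = 0
⇒ V/F = [z₁(K₁−1)+z₂(K₂−1)] / [−(K₁−1)(K₂−1)] = 0.35005/0.61050 = 0.5734
Then V = V/F·F = 0.5734·99 = 56.8 mol/h and L = F − V = 42.2 mol/h.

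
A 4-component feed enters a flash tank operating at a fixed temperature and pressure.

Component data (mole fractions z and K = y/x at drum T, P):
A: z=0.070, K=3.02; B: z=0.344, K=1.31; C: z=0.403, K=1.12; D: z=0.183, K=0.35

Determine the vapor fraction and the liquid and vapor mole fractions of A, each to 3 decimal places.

Let ψ = V/F and solve Σ zᵢ(Kᵢ−1)/(1+ψ(Kᵢ−1)) = 0.
g(0) = ΣzᵢKᵢ − 1 = 0.177 and g(1) = 1 − Σzᵢ/Kᵢ = -0.168, so a root lies in (0, 1).
Newton iteration, ψ⁰ = 0.5:
  ψ = 0.500: g = 0.0321, g' = -0.270 → ψ = 0.619
  ψ = 0.619: g = -0.0016, g' = -0.301 → ψ = 0.613
Converged at ψ = 0.613.
Compositions from xᵢ = zᵢ/(1+ψ(Kᵢ−1)), yᵢ = Kᵢxᵢ:
  A: x = 0.031, y = 0.094
  B: x = 0.289, y = 0.379
  C: x = 0.375, y = 0.420
  D: x = 0.304, y = 0.107

ψ = 0.613, x_A = 0.031, y_A = 0.094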